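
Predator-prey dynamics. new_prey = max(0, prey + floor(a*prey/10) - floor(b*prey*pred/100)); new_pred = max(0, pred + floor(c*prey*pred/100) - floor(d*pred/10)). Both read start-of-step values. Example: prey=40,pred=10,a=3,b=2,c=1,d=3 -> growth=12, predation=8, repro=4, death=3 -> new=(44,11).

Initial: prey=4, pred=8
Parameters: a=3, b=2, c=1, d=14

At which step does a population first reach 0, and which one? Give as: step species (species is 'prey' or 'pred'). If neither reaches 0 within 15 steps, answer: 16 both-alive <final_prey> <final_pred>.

Answer: 1 pred

Derivation:
Step 1: prey: 4+1-0=5; pred: 8+0-11=0
First extinction: pred at step 1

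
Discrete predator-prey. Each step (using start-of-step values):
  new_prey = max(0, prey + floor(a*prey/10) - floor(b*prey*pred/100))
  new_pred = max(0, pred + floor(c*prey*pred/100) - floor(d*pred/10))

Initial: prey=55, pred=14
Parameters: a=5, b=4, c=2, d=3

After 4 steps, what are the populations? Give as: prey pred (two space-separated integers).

Answer: 0 38

Derivation:
Step 1: prey: 55+27-30=52; pred: 14+15-4=25
Step 2: prey: 52+26-52=26; pred: 25+26-7=44
Step 3: prey: 26+13-45=0; pred: 44+22-13=53
Step 4: prey: 0+0-0=0; pred: 53+0-15=38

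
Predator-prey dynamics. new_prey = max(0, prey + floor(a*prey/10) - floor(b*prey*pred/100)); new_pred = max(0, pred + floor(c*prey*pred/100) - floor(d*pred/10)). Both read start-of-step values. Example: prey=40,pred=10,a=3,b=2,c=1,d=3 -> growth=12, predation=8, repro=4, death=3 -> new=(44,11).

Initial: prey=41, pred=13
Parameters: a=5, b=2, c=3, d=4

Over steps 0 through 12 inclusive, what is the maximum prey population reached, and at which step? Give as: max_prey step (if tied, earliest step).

Answer: 53 2

Derivation:
Step 1: prey: 41+20-10=51; pred: 13+15-5=23
Step 2: prey: 51+25-23=53; pred: 23+35-9=49
Step 3: prey: 53+26-51=28; pred: 49+77-19=107
Step 4: prey: 28+14-59=0; pred: 107+89-42=154
Step 5: prey: 0+0-0=0; pred: 154+0-61=93
Step 6: prey: 0+0-0=0; pred: 93+0-37=56
Step 7: prey: 0+0-0=0; pred: 56+0-22=34
Step 8: prey: 0+0-0=0; pred: 34+0-13=21
Step 9: prey: 0+0-0=0; pred: 21+0-8=13
Step 10: prey: 0+0-0=0; pred: 13+0-5=8
Step 11: prey: 0+0-0=0; pred: 8+0-3=5
Step 12: prey: 0+0-0=0; pred: 5+0-2=3
Max prey = 53 at step 2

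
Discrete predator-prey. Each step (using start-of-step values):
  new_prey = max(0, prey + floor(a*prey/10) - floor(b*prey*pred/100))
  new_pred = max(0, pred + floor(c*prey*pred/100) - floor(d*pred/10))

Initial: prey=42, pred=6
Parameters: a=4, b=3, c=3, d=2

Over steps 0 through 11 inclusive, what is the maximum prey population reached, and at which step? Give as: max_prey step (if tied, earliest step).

Step 1: prey: 42+16-7=51; pred: 6+7-1=12
Step 2: prey: 51+20-18=53; pred: 12+18-2=28
Step 3: prey: 53+21-44=30; pred: 28+44-5=67
Step 4: prey: 30+12-60=0; pred: 67+60-13=114
Step 5: prey: 0+0-0=0; pred: 114+0-22=92
Step 6: prey: 0+0-0=0; pred: 92+0-18=74
Step 7: prey: 0+0-0=0; pred: 74+0-14=60
Step 8: prey: 0+0-0=0; pred: 60+0-12=48
Step 9: prey: 0+0-0=0; pred: 48+0-9=39
Step 10: prey: 0+0-0=0; pred: 39+0-7=32
Step 11: prey: 0+0-0=0; pred: 32+0-6=26
Max prey = 53 at step 2

Answer: 53 2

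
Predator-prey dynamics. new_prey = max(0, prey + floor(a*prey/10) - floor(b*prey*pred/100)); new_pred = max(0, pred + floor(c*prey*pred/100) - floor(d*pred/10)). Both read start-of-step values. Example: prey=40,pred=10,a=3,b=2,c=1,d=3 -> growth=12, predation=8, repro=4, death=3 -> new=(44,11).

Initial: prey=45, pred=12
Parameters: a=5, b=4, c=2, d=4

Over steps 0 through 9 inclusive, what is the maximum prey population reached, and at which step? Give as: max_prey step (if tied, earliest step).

Answer: 46 1

Derivation:
Step 1: prey: 45+22-21=46; pred: 12+10-4=18
Step 2: prey: 46+23-33=36; pred: 18+16-7=27
Step 3: prey: 36+18-38=16; pred: 27+19-10=36
Step 4: prey: 16+8-23=1; pred: 36+11-14=33
Step 5: prey: 1+0-1=0; pred: 33+0-13=20
Step 6: prey: 0+0-0=0; pred: 20+0-8=12
Step 7: prey: 0+0-0=0; pred: 12+0-4=8
Step 8: prey: 0+0-0=0; pred: 8+0-3=5
Step 9: prey: 0+0-0=0; pred: 5+0-2=3
Max prey = 46 at step 1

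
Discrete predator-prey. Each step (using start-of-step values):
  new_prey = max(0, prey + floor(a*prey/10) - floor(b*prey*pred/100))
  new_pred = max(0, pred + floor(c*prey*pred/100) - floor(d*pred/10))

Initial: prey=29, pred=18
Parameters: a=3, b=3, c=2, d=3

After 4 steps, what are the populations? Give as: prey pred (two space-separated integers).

Step 1: prey: 29+8-15=22; pred: 18+10-5=23
Step 2: prey: 22+6-15=13; pred: 23+10-6=27
Step 3: prey: 13+3-10=6; pred: 27+7-8=26
Step 4: prey: 6+1-4=3; pred: 26+3-7=22

Answer: 3 22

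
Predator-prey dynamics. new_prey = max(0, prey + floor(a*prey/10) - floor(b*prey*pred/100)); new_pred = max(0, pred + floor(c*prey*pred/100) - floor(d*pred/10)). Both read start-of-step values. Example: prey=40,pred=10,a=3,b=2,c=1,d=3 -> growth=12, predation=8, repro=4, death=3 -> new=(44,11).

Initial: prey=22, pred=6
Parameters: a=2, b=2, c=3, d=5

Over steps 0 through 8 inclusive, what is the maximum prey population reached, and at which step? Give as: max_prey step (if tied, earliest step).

Answer: 28 3

Derivation:
Step 1: prey: 22+4-2=24; pred: 6+3-3=6
Step 2: prey: 24+4-2=26; pred: 6+4-3=7
Step 3: prey: 26+5-3=28; pred: 7+5-3=9
Step 4: prey: 28+5-5=28; pred: 9+7-4=12
Step 5: prey: 28+5-6=27; pred: 12+10-6=16
Step 6: prey: 27+5-8=24; pred: 16+12-8=20
Step 7: prey: 24+4-9=19; pred: 20+14-10=24
Step 8: prey: 19+3-9=13; pred: 24+13-12=25
Max prey = 28 at step 3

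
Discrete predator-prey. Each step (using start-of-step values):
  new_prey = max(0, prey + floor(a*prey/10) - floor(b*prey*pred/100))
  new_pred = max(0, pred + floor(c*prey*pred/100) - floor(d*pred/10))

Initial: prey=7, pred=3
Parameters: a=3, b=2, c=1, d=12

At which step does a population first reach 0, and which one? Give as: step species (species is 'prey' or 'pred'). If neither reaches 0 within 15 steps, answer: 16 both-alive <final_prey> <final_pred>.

Step 1: prey: 7+2-0=9; pred: 3+0-3=0
First extinction: pred at step 1

Answer: 1 pred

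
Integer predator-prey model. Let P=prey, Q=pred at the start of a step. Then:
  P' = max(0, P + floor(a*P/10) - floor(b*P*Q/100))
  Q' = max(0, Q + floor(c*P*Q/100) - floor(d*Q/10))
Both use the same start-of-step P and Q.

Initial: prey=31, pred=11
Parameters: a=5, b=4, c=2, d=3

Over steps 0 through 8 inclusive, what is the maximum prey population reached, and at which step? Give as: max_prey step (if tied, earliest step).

Step 1: prey: 31+15-13=33; pred: 11+6-3=14
Step 2: prey: 33+16-18=31; pred: 14+9-4=19
Step 3: prey: 31+15-23=23; pred: 19+11-5=25
Step 4: prey: 23+11-23=11; pred: 25+11-7=29
Step 5: prey: 11+5-12=4; pred: 29+6-8=27
Step 6: prey: 4+2-4=2; pred: 27+2-8=21
Step 7: prey: 2+1-1=2; pred: 21+0-6=15
Step 8: prey: 2+1-1=2; pred: 15+0-4=11
Max prey = 33 at step 1

Answer: 33 1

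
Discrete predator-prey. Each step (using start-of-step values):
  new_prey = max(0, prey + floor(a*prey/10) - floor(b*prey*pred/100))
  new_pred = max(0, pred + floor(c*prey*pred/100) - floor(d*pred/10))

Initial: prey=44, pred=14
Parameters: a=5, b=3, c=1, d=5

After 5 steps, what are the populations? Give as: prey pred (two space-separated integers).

Answer: 68 17

Derivation:
Step 1: prey: 44+22-18=48; pred: 14+6-7=13
Step 2: prey: 48+24-18=54; pred: 13+6-6=13
Step 3: prey: 54+27-21=60; pred: 13+7-6=14
Step 4: prey: 60+30-25=65; pred: 14+8-7=15
Step 5: prey: 65+32-29=68; pred: 15+9-7=17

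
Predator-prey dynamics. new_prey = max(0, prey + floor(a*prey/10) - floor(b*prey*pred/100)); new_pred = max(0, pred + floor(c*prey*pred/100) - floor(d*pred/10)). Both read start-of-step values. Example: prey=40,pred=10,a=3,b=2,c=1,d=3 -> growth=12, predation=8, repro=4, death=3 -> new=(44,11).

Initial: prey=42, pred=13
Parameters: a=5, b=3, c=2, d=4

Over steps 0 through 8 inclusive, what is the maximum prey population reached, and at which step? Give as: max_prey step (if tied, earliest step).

Answer: 47 1

Derivation:
Step 1: prey: 42+21-16=47; pred: 13+10-5=18
Step 2: prey: 47+23-25=45; pred: 18+16-7=27
Step 3: prey: 45+22-36=31; pred: 27+24-10=41
Step 4: prey: 31+15-38=8; pred: 41+25-16=50
Step 5: prey: 8+4-12=0; pred: 50+8-20=38
Step 6: prey: 0+0-0=0; pred: 38+0-15=23
Step 7: prey: 0+0-0=0; pred: 23+0-9=14
Step 8: prey: 0+0-0=0; pred: 14+0-5=9
Max prey = 47 at step 1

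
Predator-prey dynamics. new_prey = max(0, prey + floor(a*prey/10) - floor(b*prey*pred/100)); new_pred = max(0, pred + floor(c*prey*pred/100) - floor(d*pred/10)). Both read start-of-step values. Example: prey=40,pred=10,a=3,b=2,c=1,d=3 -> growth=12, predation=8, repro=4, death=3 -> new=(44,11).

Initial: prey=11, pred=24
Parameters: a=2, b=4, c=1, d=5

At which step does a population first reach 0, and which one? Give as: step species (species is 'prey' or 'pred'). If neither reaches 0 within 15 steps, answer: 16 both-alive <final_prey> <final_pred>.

Step 1: prey: 11+2-10=3; pred: 24+2-12=14
Step 2: prey: 3+0-1=2; pred: 14+0-7=7
Step 3: prey: 2+0-0=2; pred: 7+0-3=4
Step 4: prey: 2+0-0=2; pred: 4+0-2=2
Step 5: prey: 2+0-0=2; pred: 2+0-1=1
Step 6: prey: 2+0-0=2; pred: 1+0-0=1
Steps 7-15: state stable at prey=2, pred=1 (no change)
No extinction within 15 steps

Answer: 16 both-alive 2 1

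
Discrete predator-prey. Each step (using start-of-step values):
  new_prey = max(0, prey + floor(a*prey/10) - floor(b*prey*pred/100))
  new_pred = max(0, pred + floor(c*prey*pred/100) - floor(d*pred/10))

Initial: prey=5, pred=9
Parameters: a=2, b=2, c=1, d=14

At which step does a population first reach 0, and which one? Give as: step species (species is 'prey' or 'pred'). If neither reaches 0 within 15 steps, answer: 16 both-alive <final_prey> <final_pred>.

Step 1: prey: 5+1-0=6; pred: 9+0-12=0
First extinction: pred at step 1

Answer: 1 pred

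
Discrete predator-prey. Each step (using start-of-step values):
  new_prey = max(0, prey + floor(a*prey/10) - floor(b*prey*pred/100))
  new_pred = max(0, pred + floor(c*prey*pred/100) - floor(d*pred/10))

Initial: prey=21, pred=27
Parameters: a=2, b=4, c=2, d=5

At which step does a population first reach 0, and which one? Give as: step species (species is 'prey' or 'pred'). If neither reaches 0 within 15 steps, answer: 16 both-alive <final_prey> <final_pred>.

Step 1: prey: 21+4-22=3; pred: 27+11-13=25
Step 2: prey: 3+0-3=0; pred: 25+1-12=14
First extinction: prey at step 2

Answer: 2 prey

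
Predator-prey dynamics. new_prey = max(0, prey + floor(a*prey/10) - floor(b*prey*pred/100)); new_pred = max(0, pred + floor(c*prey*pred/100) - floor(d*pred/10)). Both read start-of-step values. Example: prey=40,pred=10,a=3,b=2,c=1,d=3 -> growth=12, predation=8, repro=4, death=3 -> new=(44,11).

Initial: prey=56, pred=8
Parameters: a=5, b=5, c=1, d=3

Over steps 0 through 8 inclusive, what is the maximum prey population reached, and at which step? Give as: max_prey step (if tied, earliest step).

Answer: 62 1

Derivation:
Step 1: prey: 56+28-22=62; pred: 8+4-2=10
Step 2: prey: 62+31-31=62; pred: 10+6-3=13
Step 3: prey: 62+31-40=53; pred: 13+8-3=18
Step 4: prey: 53+26-47=32; pred: 18+9-5=22
Step 5: prey: 32+16-35=13; pred: 22+7-6=23
Step 6: prey: 13+6-14=5; pred: 23+2-6=19
Step 7: prey: 5+2-4=3; pred: 19+0-5=14
Step 8: prey: 3+1-2=2; pred: 14+0-4=10
Max prey = 62 at step 1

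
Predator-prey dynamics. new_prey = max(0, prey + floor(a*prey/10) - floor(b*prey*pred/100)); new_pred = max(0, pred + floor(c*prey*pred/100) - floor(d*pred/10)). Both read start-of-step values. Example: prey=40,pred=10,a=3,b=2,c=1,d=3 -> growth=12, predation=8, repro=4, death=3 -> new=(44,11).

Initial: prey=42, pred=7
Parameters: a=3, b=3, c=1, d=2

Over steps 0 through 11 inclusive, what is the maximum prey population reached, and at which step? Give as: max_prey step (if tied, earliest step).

Answer: 48 2

Derivation:
Step 1: prey: 42+12-8=46; pred: 7+2-1=8
Step 2: prey: 46+13-11=48; pred: 8+3-1=10
Step 3: prey: 48+14-14=48; pred: 10+4-2=12
Step 4: prey: 48+14-17=45; pred: 12+5-2=15
Step 5: prey: 45+13-20=38; pred: 15+6-3=18
Step 6: prey: 38+11-20=29; pred: 18+6-3=21
Step 7: prey: 29+8-18=19; pred: 21+6-4=23
Step 8: prey: 19+5-13=11; pred: 23+4-4=23
Step 9: prey: 11+3-7=7; pred: 23+2-4=21
Step 10: prey: 7+2-4=5; pred: 21+1-4=18
Step 11: prey: 5+1-2=4; pred: 18+0-3=15
Max prey = 48 at step 2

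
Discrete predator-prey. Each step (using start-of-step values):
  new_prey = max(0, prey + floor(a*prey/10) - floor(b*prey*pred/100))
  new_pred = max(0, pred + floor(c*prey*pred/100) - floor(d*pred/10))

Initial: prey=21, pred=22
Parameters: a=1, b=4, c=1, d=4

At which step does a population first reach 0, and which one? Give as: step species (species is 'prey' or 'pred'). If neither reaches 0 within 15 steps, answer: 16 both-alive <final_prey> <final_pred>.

Answer: 16 both-alive 2 2

Derivation:
Step 1: prey: 21+2-18=5; pred: 22+4-8=18
Step 2: prey: 5+0-3=2; pred: 18+0-7=11
Step 3: prey: 2+0-0=2; pred: 11+0-4=7
Step 4: prey: 2+0-0=2; pred: 7+0-2=5
Step 5: prey: 2+0-0=2; pred: 5+0-2=3
Step 6: prey: 2+0-0=2; pred: 3+0-1=2
Step 7: prey: 2+0-0=2; pred: 2+0-0=2
Steps 8-15: state stable at prey=2, pred=2 (no change)
No extinction within 15 steps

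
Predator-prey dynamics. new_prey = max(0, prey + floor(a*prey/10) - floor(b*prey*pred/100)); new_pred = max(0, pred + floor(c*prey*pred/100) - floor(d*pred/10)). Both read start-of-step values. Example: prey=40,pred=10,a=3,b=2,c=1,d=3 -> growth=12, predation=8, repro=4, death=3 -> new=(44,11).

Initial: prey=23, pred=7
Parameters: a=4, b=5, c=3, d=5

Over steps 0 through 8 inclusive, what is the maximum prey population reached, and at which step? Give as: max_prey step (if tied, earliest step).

Answer: 24 1

Derivation:
Step 1: prey: 23+9-8=24; pred: 7+4-3=8
Step 2: prey: 24+9-9=24; pred: 8+5-4=9
Step 3: prey: 24+9-10=23; pred: 9+6-4=11
Step 4: prey: 23+9-12=20; pred: 11+7-5=13
Step 5: prey: 20+8-13=15; pred: 13+7-6=14
Step 6: prey: 15+6-10=11; pred: 14+6-7=13
Step 7: prey: 11+4-7=8; pred: 13+4-6=11
Step 8: prey: 8+3-4=7; pred: 11+2-5=8
Max prey = 24 at step 1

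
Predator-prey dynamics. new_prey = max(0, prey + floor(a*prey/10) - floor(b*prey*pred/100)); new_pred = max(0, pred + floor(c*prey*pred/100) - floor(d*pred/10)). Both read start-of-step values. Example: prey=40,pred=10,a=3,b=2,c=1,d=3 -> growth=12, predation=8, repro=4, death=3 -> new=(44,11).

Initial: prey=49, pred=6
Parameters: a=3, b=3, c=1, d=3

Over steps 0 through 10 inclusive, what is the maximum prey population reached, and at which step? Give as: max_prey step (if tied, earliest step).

Step 1: prey: 49+14-8=55; pred: 6+2-1=7
Step 2: prey: 55+16-11=60; pred: 7+3-2=8
Step 3: prey: 60+18-14=64; pred: 8+4-2=10
Step 4: prey: 64+19-19=64; pred: 10+6-3=13
Step 5: prey: 64+19-24=59; pred: 13+8-3=18
Step 6: prey: 59+17-31=45; pred: 18+10-5=23
Step 7: prey: 45+13-31=27; pred: 23+10-6=27
Step 8: prey: 27+8-21=14; pred: 27+7-8=26
Step 9: prey: 14+4-10=8; pred: 26+3-7=22
Step 10: prey: 8+2-5=5; pred: 22+1-6=17
Max prey = 64 at step 3

Answer: 64 3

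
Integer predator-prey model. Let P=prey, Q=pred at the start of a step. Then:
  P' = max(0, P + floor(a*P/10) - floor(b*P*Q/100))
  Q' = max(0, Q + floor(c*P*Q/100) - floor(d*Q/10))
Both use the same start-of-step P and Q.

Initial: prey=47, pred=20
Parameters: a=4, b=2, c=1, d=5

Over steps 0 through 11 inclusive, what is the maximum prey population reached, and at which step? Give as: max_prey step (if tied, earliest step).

Answer: 59 7

Derivation:
Step 1: prey: 47+18-18=47; pred: 20+9-10=19
Step 2: prey: 47+18-17=48; pred: 19+8-9=18
Step 3: prey: 48+19-17=50; pred: 18+8-9=17
Step 4: prey: 50+20-17=53; pred: 17+8-8=17
Step 5: prey: 53+21-18=56; pred: 17+9-8=18
Step 6: prey: 56+22-20=58; pred: 18+10-9=19
Step 7: prey: 58+23-22=59; pred: 19+11-9=21
Step 8: prey: 59+23-24=58; pred: 21+12-10=23
Step 9: prey: 58+23-26=55; pred: 23+13-11=25
Step 10: prey: 55+22-27=50; pred: 25+13-12=26
Step 11: prey: 50+20-26=44; pred: 26+13-13=26
Max prey = 59 at step 7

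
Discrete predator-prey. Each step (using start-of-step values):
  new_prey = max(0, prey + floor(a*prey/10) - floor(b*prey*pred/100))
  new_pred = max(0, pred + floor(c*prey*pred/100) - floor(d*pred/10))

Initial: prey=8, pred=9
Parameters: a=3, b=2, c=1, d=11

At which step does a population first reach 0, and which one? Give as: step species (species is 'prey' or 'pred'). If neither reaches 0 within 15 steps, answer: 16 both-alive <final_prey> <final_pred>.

Answer: 1 pred

Derivation:
Step 1: prey: 8+2-1=9; pred: 9+0-9=0
First extinction: pred at step 1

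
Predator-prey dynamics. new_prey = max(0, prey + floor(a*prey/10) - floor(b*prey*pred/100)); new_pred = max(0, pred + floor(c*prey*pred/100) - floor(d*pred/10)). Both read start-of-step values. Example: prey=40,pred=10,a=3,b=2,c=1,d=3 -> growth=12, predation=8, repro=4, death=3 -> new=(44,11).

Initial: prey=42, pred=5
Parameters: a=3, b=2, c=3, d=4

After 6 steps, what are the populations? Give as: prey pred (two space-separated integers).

Answer: 0 71

Derivation:
Step 1: prey: 42+12-4=50; pred: 5+6-2=9
Step 2: prey: 50+15-9=56; pred: 9+13-3=19
Step 3: prey: 56+16-21=51; pred: 19+31-7=43
Step 4: prey: 51+15-43=23; pred: 43+65-17=91
Step 5: prey: 23+6-41=0; pred: 91+62-36=117
Step 6: prey: 0+0-0=0; pred: 117+0-46=71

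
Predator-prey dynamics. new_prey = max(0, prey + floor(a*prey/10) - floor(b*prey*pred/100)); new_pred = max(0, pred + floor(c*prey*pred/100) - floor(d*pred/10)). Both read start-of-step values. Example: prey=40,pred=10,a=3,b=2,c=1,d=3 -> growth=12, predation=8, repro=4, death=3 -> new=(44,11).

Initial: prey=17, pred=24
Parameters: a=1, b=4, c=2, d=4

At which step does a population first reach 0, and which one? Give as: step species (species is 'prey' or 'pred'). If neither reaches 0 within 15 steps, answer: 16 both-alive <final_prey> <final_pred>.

Answer: 16 both-alive 1 2

Derivation:
Step 1: prey: 17+1-16=2; pred: 24+8-9=23
Step 2: prey: 2+0-1=1; pred: 23+0-9=14
Step 3: prey: 1+0-0=1; pred: 14+0-5=9
Step 4: prey: 1+0-0=1; pred: 9+0-3=6
Step 5: prey: 1+0-0=1; pred: 6+0-2=4
Step 6: prey: 1+0-0=1; pred: 4+0-1=3
Step 7: prey: 1+0-0=1; pred: 3+0-1=2
Step 8: prey: 1+0-0=1; pred: 2+0-0=2
Steps 9-15: state stable at prey=1, pred=2 (no change)
No extinction within 15 steps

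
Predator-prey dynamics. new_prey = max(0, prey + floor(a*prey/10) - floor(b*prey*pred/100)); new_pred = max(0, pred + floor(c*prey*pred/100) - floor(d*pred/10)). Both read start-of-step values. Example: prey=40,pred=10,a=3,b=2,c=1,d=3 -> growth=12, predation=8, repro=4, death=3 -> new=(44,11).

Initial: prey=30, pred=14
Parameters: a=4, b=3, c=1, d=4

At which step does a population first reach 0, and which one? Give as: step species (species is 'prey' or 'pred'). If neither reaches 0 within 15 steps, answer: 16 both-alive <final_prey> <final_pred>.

Step 1: prey: 30+12-12=30; pred: 14+4-5=13
Step 2: prey: 30+12-11=31; pred: 13+3-5=11
Step 3: prey: 31+12-10=33; pred: 11+3-4=10
Step 4: prey: 33+13-9=37; pred: 10+3-4=9
Step 5: prey: 37+14-9=42; pred: 9+3-3=9
Step 6: prey: 42+16-11=47; pred: 9+3-3=9
Step 7: prey: 47+18-12=53; pred: 9+4-3=10
Step 8: prey: 53+21-15=59; pred: 10+5-4=11
Step 9: prey: 59+23-19=63; pred: 11+6-4=13
Step 10: prey: 63+25-24=64; pred: 13+8-5=16
Step 11: prey: 64+25-30=59; pred: 16+10-6=20
Step 12: prey: 59+23-35=47; pred: 20+11-8=23
Step 13: prey: 47+18-32=33; pred: 23+10-9=24
Step 14: prey: 33+13-23=23; pred: 24+7-9=22
Step 15: prey: 23+9-15=17; pred: 22+5-8=19
No extinction within 15 steps

Answer: 16 both-alive 17 19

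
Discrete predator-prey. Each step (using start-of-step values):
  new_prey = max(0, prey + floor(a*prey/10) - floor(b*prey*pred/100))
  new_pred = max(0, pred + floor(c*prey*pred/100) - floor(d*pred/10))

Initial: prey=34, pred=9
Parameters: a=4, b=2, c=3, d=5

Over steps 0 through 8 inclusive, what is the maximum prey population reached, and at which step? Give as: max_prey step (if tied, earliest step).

Answer: 46 2

Derivation:
Step 1: prey: 34+13-6=41; pred: 9+9-4=14
Step 2: prey: 41+16-11=46; pred: 14+17-7=24
Step 3: prey: 46+18-22=42; pred: 24+33-12=45
Step 4: prey: 42+16-37=21; pred: 45+56-22=79
Step 5: prey: 21+8-33=0; pred: 79+49-39=89
Step 6: prey: 0+0-0=0; pred: 89+0-44=45
Step 7: prey: 0+0-0=0; pred: 45+0-22=23
Step 8: prey: 0+0-0=0; pred: 23+0-11=12
Max prey = 46 at step 2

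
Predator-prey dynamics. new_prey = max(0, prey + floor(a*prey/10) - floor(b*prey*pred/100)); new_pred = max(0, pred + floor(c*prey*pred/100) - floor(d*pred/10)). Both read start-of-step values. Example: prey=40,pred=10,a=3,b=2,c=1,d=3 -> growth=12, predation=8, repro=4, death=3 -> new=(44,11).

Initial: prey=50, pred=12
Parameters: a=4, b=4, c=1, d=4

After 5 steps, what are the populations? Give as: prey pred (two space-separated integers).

Step 1: prey: 50+20-24=46; pred: 12+6-4=14
Step 2: prey: 46+18-25=39; pred: 14+6-5=15
Step 3: prey: 39+15-23=31; pred: 15+5-6=14
Step 4: prey: 31+12-17=26; pred: 14+4-5=13
Step 5: prey: 26+10-13=23; pred: 13+3-5=11

Answer: 23 11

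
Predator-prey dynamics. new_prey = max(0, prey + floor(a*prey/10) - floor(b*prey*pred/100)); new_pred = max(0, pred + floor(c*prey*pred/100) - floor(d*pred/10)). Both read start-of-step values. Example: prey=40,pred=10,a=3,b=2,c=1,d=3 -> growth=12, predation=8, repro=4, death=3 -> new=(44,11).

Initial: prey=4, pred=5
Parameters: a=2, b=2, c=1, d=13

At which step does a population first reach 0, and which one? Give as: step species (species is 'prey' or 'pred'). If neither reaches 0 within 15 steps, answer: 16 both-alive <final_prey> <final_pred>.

Answer: 1 pred

Derivation:
Step 1: prey: 4+0-0=4; pred: 5+0-6=0
First extinction: pred at step 1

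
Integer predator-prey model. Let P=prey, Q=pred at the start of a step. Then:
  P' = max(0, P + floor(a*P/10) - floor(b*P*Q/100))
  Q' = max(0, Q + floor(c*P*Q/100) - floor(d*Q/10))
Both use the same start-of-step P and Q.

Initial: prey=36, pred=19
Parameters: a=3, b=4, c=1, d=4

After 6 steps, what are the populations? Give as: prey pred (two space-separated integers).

Answer: 9 3

Derivation:
Step 1: prey: 36+10-27=19; pred: 19+6-7=18
Step 2: prey: 19+5-13=11; pred: 18+3-7=14
Step 3: prey: 11+3-6=8; pred: 14+1-5=10
Step 4: prey: 8+2-3=7; pred: 10+0-4=6
Step 5: prey: 7+2-1=8; pred: 6+0-2=4
Step 6: prey: 8+2-1=9; pred: 4+0-1=3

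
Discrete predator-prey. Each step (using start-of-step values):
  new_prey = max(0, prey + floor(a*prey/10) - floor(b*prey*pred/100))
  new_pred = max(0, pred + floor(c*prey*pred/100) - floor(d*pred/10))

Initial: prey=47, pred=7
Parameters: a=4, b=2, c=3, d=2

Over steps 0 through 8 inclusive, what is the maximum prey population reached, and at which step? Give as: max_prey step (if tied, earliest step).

Answer: 65 2

Derivation:
Step 1: prey: 47+18-6=59; pred: 7+9-1=15
Step 2: prey: 59+23-17=65; pred: 15+26-3=38
Step 3: prey: 65+26-49=42; pred: 38+74-7=105
Step 4: prey: 42+16-88=0; pred: 105+132-21=216
Step 5: prey: 0+0-0=0; pred: 216+0-43=173
Step 6: prey: 0+0-0=0; pred: 173+0-34=139
Step 7: prey: 0+0-0=0; pred: 139+0-27=112
Step 8: prey: 0+0-0=0; pred: 112+0-22=90
Max prey = 65 at step 2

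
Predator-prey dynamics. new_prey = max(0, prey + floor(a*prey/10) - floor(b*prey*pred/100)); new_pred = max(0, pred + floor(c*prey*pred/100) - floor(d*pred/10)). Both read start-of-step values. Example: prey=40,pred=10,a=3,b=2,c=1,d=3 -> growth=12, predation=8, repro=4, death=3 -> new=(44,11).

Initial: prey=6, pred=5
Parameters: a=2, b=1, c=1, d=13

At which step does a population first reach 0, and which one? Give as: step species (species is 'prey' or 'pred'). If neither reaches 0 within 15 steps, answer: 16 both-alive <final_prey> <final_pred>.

Answer: 1 pred

Derivation:
Step 1: prey: 6+1-0=7; pred: 5+0-6=0
First extinction: pred at step 1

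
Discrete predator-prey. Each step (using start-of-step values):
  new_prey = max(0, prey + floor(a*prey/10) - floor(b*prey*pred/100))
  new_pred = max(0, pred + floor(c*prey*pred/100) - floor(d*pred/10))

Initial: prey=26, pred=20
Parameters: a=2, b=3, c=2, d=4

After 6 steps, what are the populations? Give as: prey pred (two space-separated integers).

Step 1: prey: 26+5-15=16; pred: 20+10-8=22
Step 2: prey: 16+3-10=9; pred: 22+7-8=21
Step 3: prey: 9+1-5=5; pred: 21+3-8=16
Step 4: prey: 5+1-2=4; pred: 16+1-6=11
Step 5: prey: 4+0-1=3; pred: 11+0-4=7
Step 6: prey: 3+0-0=3; pred: 7+0-2=5

Answer: 3 5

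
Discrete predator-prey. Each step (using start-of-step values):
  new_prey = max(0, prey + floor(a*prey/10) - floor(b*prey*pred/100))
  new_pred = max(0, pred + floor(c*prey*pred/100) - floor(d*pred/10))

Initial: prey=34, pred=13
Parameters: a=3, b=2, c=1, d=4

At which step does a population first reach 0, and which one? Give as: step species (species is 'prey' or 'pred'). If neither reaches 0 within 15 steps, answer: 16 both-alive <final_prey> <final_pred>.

Answer: 16 both-alive 32 18

Derivation:
Step 1: prey: 34+10-8=36; pred: 13+4-5=12
Step 2: prey: 36+10-8=38; pred: 12+4-4=12
Step 3: prey: 38+11-9=40; pred: 12+4-4=12
Step 4: prey: 40+12-9=43; pred: 12+4-4=12
Step 5: prey: 43+12-10=45; pred: 12+5-4=13
Step 6: prey: 45+13-11=47; pred: 13+5-5=13
Step 7: prey: 47+14-12=49; pred: 13+6-5=14
Step 8: prey: 49+14-13=50; pred: 14+6-5=15
Step 9: prey: 50+15-15=50; pred: 15+7-6=16
Step 10: prey: 50+15-16=49; pred: 16+8-6=18
Step 11: prey: 49+14-17=46; pred: 18+8-7=19
Step 12: prey: 46+13-17=42; pred: 19+8-7=20
Step 13: prey: 42+12-16=38; pred: 20+8-8=20
Step 14: prey: 38+11-15=34; pred: 20+7-8=19
Step 15: prey: 34+10-12=32; pred: 19+6-7=18
No extinction within 15 steps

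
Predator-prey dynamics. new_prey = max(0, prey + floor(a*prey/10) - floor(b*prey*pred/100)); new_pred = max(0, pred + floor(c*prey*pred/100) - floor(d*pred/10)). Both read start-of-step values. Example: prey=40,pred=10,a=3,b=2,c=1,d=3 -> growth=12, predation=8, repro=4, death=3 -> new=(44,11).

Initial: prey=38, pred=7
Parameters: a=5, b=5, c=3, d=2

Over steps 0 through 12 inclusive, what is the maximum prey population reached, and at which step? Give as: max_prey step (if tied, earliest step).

Answer: 44 1

Derivation:
Step 1: prey: 38+19-13=44; pred: 7+7-1=13
Step 2: prey: 44+22-28=38; pred: 13+17-2=28
Step 3: prey: 38+19-53=4; pred: 28+31-5=54
Step 4: prey: 4+2-10=0; pred: 54+6-10=50
Step 5: prey: 0+0-0=0; pred: 50+0-10=40
Step 6: prey: 0+0-0=0; pred: 40+0-8=32
Step 7: prey: 0+0-0=0; pred: 32+0-6=26
Step 8: prey: 0+0-0=0; pred: 26+0-5=21
Step 9: prey: 0+0-0=0; pred: 21+0-4=17
Step 10: prey: 0+0-0=0; pred: 17+0-3=14
Step 11: prey: 0+0-0=0; pred: 14+0-2=12
Step 12: prey: 0+0-0=0; pred: 12+0-2=10
Max prey = 44 at step 1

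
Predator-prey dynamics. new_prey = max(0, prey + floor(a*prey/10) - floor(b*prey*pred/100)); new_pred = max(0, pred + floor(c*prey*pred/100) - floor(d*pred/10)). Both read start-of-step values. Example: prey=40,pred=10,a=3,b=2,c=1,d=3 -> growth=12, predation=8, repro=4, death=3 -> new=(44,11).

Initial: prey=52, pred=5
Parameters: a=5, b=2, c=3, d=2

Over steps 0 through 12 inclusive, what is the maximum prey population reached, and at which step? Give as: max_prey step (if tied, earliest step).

Answer: 93 2

Derivation:
Step 1: prey: 52+26-5=73; pred: 5+7-1=11
Step 2: prey: 73+36-16=93; pred: 11+24-2=33
Step 3: prey: 93+46-61=78; pred: 33+92-6=119
Step 4: prey: 78+39-185=0; pred: 119+278-23=374
Step 5: prey: 0+0-0=0; pred: 374+0-74=300
Step 6: prey: 0+0-0=0; pred: 300+0-60=240
Step 7: prey: 0+0-0=0; pred: 240+0-48=192
Step 8: prey: 0+0-0=0; pred: 192+0-38=154
Step 9: prey: 0+0-0=0; pred: 154+0-30=124
Step 10: prey: 0+0-0=0; pred: 124+0-24=100
Step 11: prey: 0+0-0=0; pred: 100+0-20=80
Step 12: prey: 0+0-0=0; pred: 80+0-16=64
Max prey = 93 at step 2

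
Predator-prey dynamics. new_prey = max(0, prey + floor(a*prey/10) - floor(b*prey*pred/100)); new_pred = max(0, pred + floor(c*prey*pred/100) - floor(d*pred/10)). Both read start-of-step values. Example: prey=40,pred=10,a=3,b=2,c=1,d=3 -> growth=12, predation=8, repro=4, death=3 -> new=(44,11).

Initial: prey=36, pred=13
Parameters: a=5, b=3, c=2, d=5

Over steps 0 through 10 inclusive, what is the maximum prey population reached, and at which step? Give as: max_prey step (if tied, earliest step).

Step 1: prey: 36+18-14=40; pred: 13+9-6=16
Step 2: prey: 40+20-19=41; pred: 16+12-8=20
Step 3: prey: 41+20-24=37; pred: 20+16-10=26
Step 4: prey: 37+18-28=27; pred: 26+19-13=32
Step 5: prey: 27+13-25=15; pred: 32+17-16=33
Step 6: prey: 15+7-14=8; pred: 33+9-16=26
Step 7: prey: 8+4-6=6; pred: 26+4-13=17
Step 8: prey: 6+3-3=6; pred: 17+2-8=11
Step 9: prey: 6+3-1=8; pred: 11+1-5=7
Step 10: prey: 8+4-1=11; pred: 7+1-3=5
Max prey = 41 at step 2

Answer: 41 2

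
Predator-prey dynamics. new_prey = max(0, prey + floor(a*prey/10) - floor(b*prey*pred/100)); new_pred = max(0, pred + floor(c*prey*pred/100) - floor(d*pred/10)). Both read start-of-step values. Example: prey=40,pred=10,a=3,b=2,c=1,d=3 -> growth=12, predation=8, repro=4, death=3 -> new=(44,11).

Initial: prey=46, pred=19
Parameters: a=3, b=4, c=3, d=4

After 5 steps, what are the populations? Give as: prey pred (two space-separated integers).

Answer: 0 12

Derivation:
Step 1: prey: 46+13-34=25; pred: 19+26-7=38
Step 2: prey: 25+7-38=0; pred: 38+28-15=51
Step 3: prey: 0+0-0=0; pred: 51+0-20=31
Step 4: prey: 0+0-0=0; pred: 31+0-12=19
Step 5: prey: 0+0-0=0; pred: 19+0-7=12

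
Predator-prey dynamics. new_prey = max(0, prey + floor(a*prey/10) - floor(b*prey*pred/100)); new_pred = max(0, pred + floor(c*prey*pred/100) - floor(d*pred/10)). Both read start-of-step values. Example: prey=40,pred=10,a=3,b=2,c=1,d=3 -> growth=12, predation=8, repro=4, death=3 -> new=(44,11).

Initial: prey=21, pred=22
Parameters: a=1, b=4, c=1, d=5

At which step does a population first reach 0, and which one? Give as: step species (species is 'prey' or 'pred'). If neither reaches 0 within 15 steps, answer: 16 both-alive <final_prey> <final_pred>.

Step 1: prey: 21+2-18=5; pred: 22+4-11=15
Step 2: prey: 5+0-3=2; pred: 15+0-7=8
Step 3: prey: 2+0-0=2; pred: 8+0-4=4
Step 4: prey: 2+0-0=2; pred: 4+0-2=2
Step 5: prey: 2+0-0=2; pred: 2+0-1=1
Step 6: prey: 2+0-0=2; pred: 1+0-0=1
Steps 7-15: state stable at prey=2, pred=1 (no change)
No extinction within 15 steps

Answer: 16 both-alive 2 1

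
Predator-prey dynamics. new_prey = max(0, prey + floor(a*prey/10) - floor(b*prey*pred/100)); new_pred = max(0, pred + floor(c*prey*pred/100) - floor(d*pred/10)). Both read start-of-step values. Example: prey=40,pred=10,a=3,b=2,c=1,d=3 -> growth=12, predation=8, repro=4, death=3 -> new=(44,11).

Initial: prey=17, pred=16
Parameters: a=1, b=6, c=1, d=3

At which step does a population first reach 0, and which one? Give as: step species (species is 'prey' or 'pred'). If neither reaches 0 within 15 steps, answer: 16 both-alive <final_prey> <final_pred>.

Step 1: prey: 17+1-16=2; pred: 16+2-4=14
Step 2: prey: 2+0-1=1; pred: 14+0-4=10
Step 3: prey: 1+0-0=1; pred: 10+0-3=7
Step 4: prey: 1+0-0=1; pred: 7+0-2=5
Step 5: prey: 1+0-0=1; pred: 5+0-1=4
Step 6: prey: 1+0-0=1; pred: 4+0-1=3
Step 7: prey: 1+0-0=1; pred: 3+0-0=3
Steps 8-15: state stable at prey=1, pred=3 (no change)
No extinction within 15 steps

Answer: 16 both-alive 1 3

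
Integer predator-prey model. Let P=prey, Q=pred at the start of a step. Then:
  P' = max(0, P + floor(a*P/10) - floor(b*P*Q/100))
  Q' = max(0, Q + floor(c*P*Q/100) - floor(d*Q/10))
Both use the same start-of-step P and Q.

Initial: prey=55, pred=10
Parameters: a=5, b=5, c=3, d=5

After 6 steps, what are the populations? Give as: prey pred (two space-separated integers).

Answer: 0 7

Derivation:
Step 1: prey: 55+27-27=55; pred: 10+16-5=21
Step 2: prey: 55+27-57=25; pred: 21+34-10=45
Step 3: prey: 25+12-56=0; pred: 45+33-22=56
Step 4: prey: 0+0-0=0; pred: 56+0-28=28
Step 5: prey: 0+0-0=0; pred: 28+0-14=14
Step 6: prey: 0+0-0=0; pred: 14+0-7=7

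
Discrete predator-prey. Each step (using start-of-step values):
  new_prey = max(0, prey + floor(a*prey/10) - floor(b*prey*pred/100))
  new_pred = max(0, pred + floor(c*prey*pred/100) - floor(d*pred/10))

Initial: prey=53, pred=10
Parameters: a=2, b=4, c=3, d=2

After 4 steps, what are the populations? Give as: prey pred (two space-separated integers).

Step 1: prey: 53+10-21=42; pred: 10+15-2=23
Step 2: prey: 42+8-38=12; pred: 23+28-4=47
Step 3: prey: 12+2-22=0; pred: 47+16-9=54
Step 4: prey: 0+0-0=0; pred: 54+0-10=44

Answer: 0 44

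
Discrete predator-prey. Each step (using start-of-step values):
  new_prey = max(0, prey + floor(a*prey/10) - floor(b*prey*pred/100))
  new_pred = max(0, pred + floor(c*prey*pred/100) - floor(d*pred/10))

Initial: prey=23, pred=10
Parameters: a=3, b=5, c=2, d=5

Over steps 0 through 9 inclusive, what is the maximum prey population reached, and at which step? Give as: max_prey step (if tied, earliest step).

Step 1: prey: 23+6-11=18; pred: 10+4-5=9
Step 2: prey: 18+5-8=15; pred: 9+3-4=8
Step 3: prey: 15+4-6=13; pred: 8+2-4=6
Step 4: prey: 13+3-3=13; pred: 6+1-3=4
Step 5: prey: 13+3-2=14; pred: 4+1-2=3
Step 6: prey: 14+4-2=16; pred: 3+0-1=2
Step 7: prey: 16+4-1=19; pred: 2+0-1=1
Step 8: prey: 19+5-0=24; pred: 1+0-0=1
Step 9: prey: 24+7-1=30; pred: 1+0-0=1
Max prey = 30 at step 9

Answer: 30 9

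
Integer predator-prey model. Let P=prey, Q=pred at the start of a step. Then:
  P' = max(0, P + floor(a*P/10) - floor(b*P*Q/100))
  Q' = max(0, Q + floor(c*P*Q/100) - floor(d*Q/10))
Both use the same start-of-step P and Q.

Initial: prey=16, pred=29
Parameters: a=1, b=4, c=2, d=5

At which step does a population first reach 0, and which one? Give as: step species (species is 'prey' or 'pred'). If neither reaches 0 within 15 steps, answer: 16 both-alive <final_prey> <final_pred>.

Answer: 1 prey

Derivation:
Step 1: prey: 16+1-18=0; pred: 29+9-14=24
First extinction: prey at step 1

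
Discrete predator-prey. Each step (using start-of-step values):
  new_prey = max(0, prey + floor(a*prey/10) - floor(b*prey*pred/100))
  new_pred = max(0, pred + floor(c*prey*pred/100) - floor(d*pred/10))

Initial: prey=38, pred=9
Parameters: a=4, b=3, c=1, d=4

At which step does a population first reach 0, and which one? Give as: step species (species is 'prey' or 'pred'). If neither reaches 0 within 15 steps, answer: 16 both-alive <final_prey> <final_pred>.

Step 1: prey: 38+15-10=43; pred: 9+3-3=9
Step 2: prey: 43+17-11=49; pred: 9+3-3=9
Step 3: prey: 49+19-13=55; pred: 9+4-3=10
Step 4: prey: 55+22-16=61; pred: 10+5-4=11
Step 5: prey: 61+24-20=65; pred: 11+6-4=13
Step 6: prey: 65+26-25=66; pred: 13+8-5=16
Step 7: prey: 66+26-31=61; pred: 16+10-6=20
Step 8: prey: 61+24-36=49; pred: 20+12-8=24
Step 9: prey: 49+19-35=33; pred: 24+11-9=26
Step 10: prey: 33+13-25=21; pred: 26+8-10=24
Step 11: prey: 21+8-15=14; pred: 24+5-9=20
Step 12: prey: 14+5-8=11; pred: 20+2-8=14
Step 13: prey: 11+4-4=11; pred: 14+1-5=10
Step 14: prey: 11+4-3=12; pred: 10+1-4=7
Step 15: prey: 12+4-2=14; pred: 7+0-2=5
No extinction within 15 steps

Answer: 16 both-alive 14 5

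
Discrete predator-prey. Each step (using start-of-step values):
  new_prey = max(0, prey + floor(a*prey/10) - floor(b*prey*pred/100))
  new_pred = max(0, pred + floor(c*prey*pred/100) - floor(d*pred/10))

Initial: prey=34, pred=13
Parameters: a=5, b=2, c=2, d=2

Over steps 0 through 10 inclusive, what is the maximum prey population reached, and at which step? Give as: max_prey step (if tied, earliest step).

Step 1: prey: 34+17-8=43; pred: 13+8-2=19
Step 2: prey: 43+21-16=48; pred: 19+16-3=32
Step 3: prey: 48+24-30=42; pred: 32+30-6=56
Step 4: prey: 42+21-47=16; pred: 56+47-11=92
Step 5: prey: 16+8-29=0; pred: 92+29-18=103
Step 6: prey: 0+0-0=0; pred: 103+0-20=83
Step 7: prey: 0+0-0=0; pred: 83+0-16=67
Step 8: prey: 0+0-0=0; pred: 67+0-13=54
Step 9: prey: 0+0-0=0; pred: 54+0-10=44
Step 10: prey: 0+0-0=0; pred: 44+0-8=36
Max prey = 48 at step 2

Answer: 48 2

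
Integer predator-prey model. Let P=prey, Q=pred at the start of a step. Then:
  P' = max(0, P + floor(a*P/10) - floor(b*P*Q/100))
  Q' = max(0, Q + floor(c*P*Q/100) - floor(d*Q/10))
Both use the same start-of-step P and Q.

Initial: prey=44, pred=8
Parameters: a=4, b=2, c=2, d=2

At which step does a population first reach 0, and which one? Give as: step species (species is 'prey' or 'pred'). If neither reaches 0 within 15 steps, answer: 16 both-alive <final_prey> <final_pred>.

Answer: 5 prey

Derivation:
Step 1: prey: 44+17-7=54; pred: 8+7-1=14
Step 2: prey: 54+21-15=60; pred: 14+15-2=27
Step 3: prey: 60+24-32=52; pred: 27+32-5=54
Step 4: prey: 52+20-56=16; pred: 54+56-10=100
Step 5: prey: 16+6-32=0; pred: 100+32-20=112
First extinction: prey at step 5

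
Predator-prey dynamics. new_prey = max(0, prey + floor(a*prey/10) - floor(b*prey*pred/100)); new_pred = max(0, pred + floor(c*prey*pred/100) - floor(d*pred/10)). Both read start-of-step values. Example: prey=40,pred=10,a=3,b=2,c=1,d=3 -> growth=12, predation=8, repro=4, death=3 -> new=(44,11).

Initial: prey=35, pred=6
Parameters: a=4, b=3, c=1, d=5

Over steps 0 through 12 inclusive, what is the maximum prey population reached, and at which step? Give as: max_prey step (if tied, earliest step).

Step 1: prey: 35+14-6=43; pred: 6+2-3=5
Step 2: prey: 43+17-6=54; pred: 5+2-2=5
Step 3: prey: 54+21-8=67; pred: 5+2-2=5
Step 4: prey: 67+26-10=83; pred: 5+3-2=6
Step 5: prey: 83+33-14=102; pred: 6+4-3=7
Step 6: prey: 102+40-21=121; pred: 7+7-3=11
Step 7: prey: 121+48-39=130; pred: 11+13-5=19
Step 8: prey: 130+52-74=108; pred: 19+24-9=34
Step 9: prey: 108+43-110=41; pred: 34+36-17=53
Step 10: prey: 41+16-65=0; pred: 53+21-26=48
Step 11: prey: 0+0-0=0; pred: 48+0-24=24
Step 12: prey: 0+0-0=0; pred: 24+0-12=12
Max prey = 130 at step 7

Answer: 130 7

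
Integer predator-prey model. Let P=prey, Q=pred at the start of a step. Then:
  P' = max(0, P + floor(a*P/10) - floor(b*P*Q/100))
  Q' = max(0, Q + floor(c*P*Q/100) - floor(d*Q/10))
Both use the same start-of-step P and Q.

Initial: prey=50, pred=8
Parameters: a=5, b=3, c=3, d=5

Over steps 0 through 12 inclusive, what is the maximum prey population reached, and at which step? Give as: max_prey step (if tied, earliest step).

Answer: 64 2

Derivation:
Step 1: prey: 50+25-12=63; pred: 8+12-4=16
Step 2: prey: 63+31-30=64; pred: 16+30-8=38
Step 3: prey: 64+32-72=24; pred: 38+72-19=91
Step 4: prey: 24+12-65=0; pred: 91+65-45=111
Step 5: prey: 0+0-0=0; pred: 111+0-55=56
Step 6: prey: 0+0-0=0; pred: 56+0-28=28
Step 7: prey: 0+0-0=0; pred: 28+0-14=14
Step 8: prey: 0+0-0=0; pred: 14+0-7=7
Step 9: prey: 0+0-0=0; pred: 7+0-3=4
Step 10: prey: 0+0-0=0; pred: 4+0-2=2
Step 11: prey: 0+0-0=0; pred: 2+0-1=1
Step 12: prey: 0+0-0=0; pred: 1+0-0=1
Max prey = 64 at step 2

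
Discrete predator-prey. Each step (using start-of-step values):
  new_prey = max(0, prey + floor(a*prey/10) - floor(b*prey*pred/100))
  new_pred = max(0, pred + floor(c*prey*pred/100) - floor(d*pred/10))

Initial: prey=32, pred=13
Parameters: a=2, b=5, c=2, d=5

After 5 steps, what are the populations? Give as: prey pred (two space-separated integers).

Step 1: prey: 32+6-20=18; pred: 13+8-6=15
Step 2: prey: 18+3-13=8; pred: 15+5-7=13
Step 3: prey: 8+1-5=4; pred: 13+2-6=9
Step 4: prey: 4+0-1=3; pred: 9+0-4=5
Step 5: prey: 3+0-0=3; pred: 5+0-2=3

Answer: 3 3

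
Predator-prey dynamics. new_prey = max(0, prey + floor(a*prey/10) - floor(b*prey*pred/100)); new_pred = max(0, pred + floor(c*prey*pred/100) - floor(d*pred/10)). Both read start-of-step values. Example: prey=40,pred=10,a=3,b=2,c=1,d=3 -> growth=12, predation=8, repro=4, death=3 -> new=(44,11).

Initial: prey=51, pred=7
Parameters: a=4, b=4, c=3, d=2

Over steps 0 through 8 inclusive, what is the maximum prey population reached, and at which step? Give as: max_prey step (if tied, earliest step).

Step 1: prey: 51+20-14=57; pred: 7+10-1=16
Step 2: prey: 57+22-36=43; pred: 16+27-3=40
Step 3: prey: 43+17-68=0; pred: 40+51-8=83
Step 4: prey: 0+0-0=0; pred: 83+0-16=67
Step 5: prey: 0+0-0=0; pred: 67+0-13=54
Step 6: prey: 0+0-0=0; pred: 54+0-10=44
Step 7: prey: 0+0-0=0; pred: 44+0-8=36
Step 8: prey: 0+0-0=0; pred: 36+0-7=29
Max prey = 57 at step 1

Answer: 57 1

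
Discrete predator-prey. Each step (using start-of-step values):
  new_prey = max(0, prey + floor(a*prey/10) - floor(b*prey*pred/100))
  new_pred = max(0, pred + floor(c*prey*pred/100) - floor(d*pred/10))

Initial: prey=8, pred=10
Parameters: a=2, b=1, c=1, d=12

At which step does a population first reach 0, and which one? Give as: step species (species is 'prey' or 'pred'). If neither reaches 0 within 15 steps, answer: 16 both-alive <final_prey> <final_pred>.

Answer: 1 pred

Derivation:
Step 1: prey: 8+1-0=9; pred: 10+0-12=0
First extinction: pred at step 1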